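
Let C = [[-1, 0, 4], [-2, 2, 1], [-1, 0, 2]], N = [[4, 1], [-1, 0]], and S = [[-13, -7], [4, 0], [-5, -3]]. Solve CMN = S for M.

M = [[-1, -1], [0, -1], [-2, -4]]

Left-multiply by C⁻¹ and right-multiply by N⁻¹: M = C⁻¹SN⁻¹.
C has determinant 4; C⁻¹ = [[1, 0, -2], [3/4, 1/2, -7/4], [1/2, 0, -1/2]].
det N = 1; the adjugate gives N⁻¹ = [[0, -1], [1, 4]].
C⁻¹S = [[-3, -1], [1, 0], [-4, -2]].
M = (C⁻¹S)N⁻¹ = [[-1, -1], [0, -1], [-2, -4]].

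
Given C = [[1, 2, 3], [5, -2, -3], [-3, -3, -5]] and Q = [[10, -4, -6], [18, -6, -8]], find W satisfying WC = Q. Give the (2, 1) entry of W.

-3

C is on the right of W, so right-multiply by C⁻¹: W = QC⁻¹.
det C = 6, so C⁻¹ = [[1/6, 1/6, 0], [17/3, 2/3, 3], [-7/2, -1/2, -2]].
W = QC⁻¹ = [[10, -4, -6], [18, -6, -8]] · [[1/6, 1/6, 0], [17/3, 2/3, 3], [-7/2, -1/2, -2]] = [[0, 2, 0], [-3, 3, -2]].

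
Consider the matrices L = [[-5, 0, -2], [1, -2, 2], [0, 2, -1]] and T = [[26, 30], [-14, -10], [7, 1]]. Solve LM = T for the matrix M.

Left-multiplying both sides by L⁻¹ gives M = L⁻¹T.
L has determinant 6; L⁻¹ = [[-1/3, -2/3, -2/3], [1/6, 5/6, 4/3], [1/3, 5/3, 5/3]].
M = L⁻¹T = [[-1/3, -2/3, -2/3], [1/6, 5/6, 4/3], [1/3, 5/3, 5/3]] · [[26, 30], [-14, -10], [7, 1]] = [[-4, -4], [2, -2], [-3, -5]].

M = [[-4, -4], [2, -2], [-3, -5]]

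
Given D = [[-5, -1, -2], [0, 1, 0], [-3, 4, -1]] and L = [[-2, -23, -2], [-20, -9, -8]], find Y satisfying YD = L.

Since D sits to the right of Y, Y = LD⁻¹.
det D = -1, so D⁻¹ = [[1, 9, -2], [0, 1, 0], [-3, -23, 5]].
Y = LD⁻¹ = [[-2, -23, -2], [-20, -9, -8]] · [[1, 9, -2], [0, 1, 0], [-3, -23, 5]] = [[4, 5, -6], [4, -5, 0]].

Y = [[4, 5, -6], [4, -5, 0]]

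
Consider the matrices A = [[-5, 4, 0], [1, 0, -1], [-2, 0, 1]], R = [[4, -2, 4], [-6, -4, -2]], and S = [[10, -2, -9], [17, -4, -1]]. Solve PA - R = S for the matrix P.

PA = S + R = [[14, -4, -5], [11, -8, -3]].
A is on the right of P, so right-multiply by A⁻¹: P = (S + R)A⁻¹.
det A = 4, so A⁻¹ = [[0, -1, -1], [1/4, -5/4, -5/4], [0, -2, -1]].
P = (S + R)A⁻¹ = [[-1, 1, -4], [-2, 5, 2]].

P = [[-1, 1, -4], [-2, 5, 2]]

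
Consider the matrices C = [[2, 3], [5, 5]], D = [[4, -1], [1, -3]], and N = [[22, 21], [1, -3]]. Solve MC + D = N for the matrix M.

MC = N − D = [[18, 22], [0, 0]].
Right-multiplying both sides by C⁻¹ gives M = (N − D)C⁻¹.
det C = -5, so C⁻¹ = [[-1, 3/5], [1, -2/5]].
M = (N − D)C⁻¹ = [[4, 2], [0, 0]].

M = [[4, 2], [0, 0]]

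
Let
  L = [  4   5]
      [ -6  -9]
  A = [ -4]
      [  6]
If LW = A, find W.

Since L multiplies W on the left, W = L⁻¹A.
L has determinant -6; L⁻¹ = [[3/2, 5/6], [-1, -2/3]].
W = L⁻¹A = [[3/2, 5/6], [-1, -2/3]] · [[-4], [6]] = [[-1], [0]].

W = [[-1], [0]]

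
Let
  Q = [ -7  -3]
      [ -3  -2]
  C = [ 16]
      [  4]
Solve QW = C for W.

W = [[-4], [4]]

Left-multiplying both sides by Q⁻¹ gives W = Q⁻¹C.
det Q = 5, so Q⁻¹ = [[-2/5, 3/5], [3/5, -7/5]].
W = Q⁻¹C = [[-2/5, 3/5], [3/5, -7/5]] · [[16], [4]] = [[-4], [4]].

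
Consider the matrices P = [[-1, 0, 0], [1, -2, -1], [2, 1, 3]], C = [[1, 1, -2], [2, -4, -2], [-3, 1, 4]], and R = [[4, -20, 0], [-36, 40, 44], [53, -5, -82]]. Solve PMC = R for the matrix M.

M = [[4, -4, 0], [2, 1, -1], [4, 4, -2]]

Left-multiply by P⁻¹ and right-multiply by C⁻¹: M = P⁻¹RC⁻¹.
det P = 5, so P⁻¹ = [[-1, 0, 0], [-1, -3/5, -1/5], [1, 1/5, 2/5]].
det C = 4; the adjugate gives C⁻¹ = [[-7/2, -3/2, -5/2], [-1/2, -1/2, -1/2], [-5/2, -1, -3/2]].
P⁻¹R = [[-4, 20, 0], [7, -3, -10], [18, -14, -24]].
M = (P⁻¹R)C⁻¹ = [[4, -4, 0], [2, 1, -1], [4, 4, -2]].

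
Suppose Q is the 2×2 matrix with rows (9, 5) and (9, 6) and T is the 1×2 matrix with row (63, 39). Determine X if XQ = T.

X = [[3, 4]]

Right-multiplying both sides by Q⁻¹ gives X = TQ⁻¹.
Q has determinant 9; Q⁻¹ = [[2/3, -5/9], [-1, 1]].
X = TQ⁻¹ = [[63, 39]] · [[2/3, -5/9], [-1, 1]] = [[3, 4]].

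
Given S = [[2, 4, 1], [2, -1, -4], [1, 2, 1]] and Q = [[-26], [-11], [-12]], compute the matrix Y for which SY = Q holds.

Left-multiplying both sides by S⁻¹ gives Y = S⁻¹Q.
det S = -5; the adjugate gives S⁻¹ = [[-7/5, 2/5, 3], [6/5, -1/5, -2], [-1, 0, 2]].
Y = S⁻¹Q = [[-7/5, 2/5, 3], [6/5, -1/5, -2], [-1, 0, 2]] · [[-26], [-11], [-12]] = [[-4], [-5], [2]].

Y = [[-4], [-5], [2]]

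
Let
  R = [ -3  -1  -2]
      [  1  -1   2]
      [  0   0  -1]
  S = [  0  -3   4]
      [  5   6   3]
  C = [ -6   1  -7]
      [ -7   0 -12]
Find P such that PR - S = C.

P = [[2, 0, -1], [-1, -5, 1]]

PR = C + S = [[-6, -2, -3], [-2, 6, -9]].
Right-multiplying both sides by R⁻¹ gives P = (C + S)R⁻¹.
det R = -4, so R⁻¹ = [[-1/4, 1/4, 1], [-1/4, -3/4, -1], [0, 0, -1]].
P = (C + S)R⁻¹ = [[2, 0, -1], [-1, -5, 1]].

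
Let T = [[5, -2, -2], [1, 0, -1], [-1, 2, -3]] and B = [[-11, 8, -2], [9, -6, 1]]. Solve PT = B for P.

Right-multiplying both sides by T⁻¹ gives P = BT⁻¹.
det T = -2, so T⁻¹ = [[-1, 5, -1], [-2, 17/2, -3/2], [-1, 4, -1]].
P = BT⁻¹ = [[-11, 8, -2], [9, -6, 1]] · [[-1, 5, -1], [-2, 17/2, -3/2], [-1, 4, -1]] = [[-3, 5, 1], [2, -2, -1]].

P = [[-3, 5, 1], [2, -2, -1]]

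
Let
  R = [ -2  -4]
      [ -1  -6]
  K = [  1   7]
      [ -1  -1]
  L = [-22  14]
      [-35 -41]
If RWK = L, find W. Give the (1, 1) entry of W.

Isolating W: multiply by R⁻¹ from the left and K⁻¹ from the right, so W = R⁻¹LK⁻¹.
det R = 8, so R⁻¹ = [[-3/4, 1/2], [1/8, -1/4]].
det K = 6, so K⁻¹ = [[-1/6, -7/6], [1/6, 1/6]].
R⁻¹L = [[-1, -31], [6, 12]].
W = (R⁻¹L)K⁻¹ = [[-5, -4], [1, -5]].

-5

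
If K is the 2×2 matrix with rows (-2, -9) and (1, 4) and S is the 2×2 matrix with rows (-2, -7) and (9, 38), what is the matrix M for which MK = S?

M = [[-1, -4], [-2, 5]]

Since K sits to the right of M, M = SK⁻¹.
det K = 1, so K⁻¹ = [[4, 9], [-1, -2]].
M = SK⁻¹ = [[-2, -7], [9, 38]] · [[4, 9], [-1, -2]] = [[-1, -4], [-2, 5]].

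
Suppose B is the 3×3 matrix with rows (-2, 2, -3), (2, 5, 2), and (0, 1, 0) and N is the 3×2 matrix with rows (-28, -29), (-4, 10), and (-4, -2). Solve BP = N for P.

P = [[4, 5], [-4, -2], [4, 5]]

B is on the left of P, so left-multiply by B⁻¹: P = B⁻¹N.
det B = -2; the adjugate gives B⁻¹ = [[1, 3/2, -19/2], [0, 0, 1], [-1, -1, 7]].
P = B⁻¹N = [[1, 3/2, -19/2], [0, 0, 1], [-1, -1, 7]] · [[-28, -29], [-4, 10], [-4, -2]] = [[4, 5], [-4, -2], [4, 5]].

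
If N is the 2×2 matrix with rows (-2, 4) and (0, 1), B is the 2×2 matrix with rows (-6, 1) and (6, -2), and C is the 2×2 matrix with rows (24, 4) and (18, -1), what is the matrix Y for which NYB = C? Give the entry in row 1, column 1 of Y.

Isolating Y: multiply by N⁻¹ from the left and B⁻¹ from the right, so Y = N⁻¹CB⁻¹.
det N = -2; the adjugate gives N⁻¹ = [[-1/2, 2], [0, 1]].
det B = 6; the adjugate gives B⁻¹ = [[-1/3, -1/6], [-1, -1]].
N⁻¹C = [[24, -4], [18, -1]].
Y = (N⁻¹C)B⁻¹ = [[-4, 0], [-5, -2]].

-4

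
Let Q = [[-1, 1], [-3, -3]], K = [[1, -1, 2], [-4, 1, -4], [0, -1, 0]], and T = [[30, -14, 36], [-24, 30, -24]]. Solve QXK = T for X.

X = [[-3, 2, 3], [3, -4, 5]]

Left-multiply by Q⁻¹ and right-multiply by K⁻¹: X = Q⁻¹TK⁻¹.
Q has determinant 6; Q⁻¹ = [[-1/2, -1/6], [1/2, -1/6]].
det K = 4; the adjugate gives K⁻¹ = [[-1, -1/2, 1/2], [0, 0, -1], [1, 1/4, -3/4]].
Q⁻¹T = [[-11, 2, -14], [19, -12, 22]].
X = (Q⁻¹T)K⁻¹ = [[-3, 2, 3], [3, -4, 5]].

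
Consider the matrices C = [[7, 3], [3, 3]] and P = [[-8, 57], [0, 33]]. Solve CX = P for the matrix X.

Left-multiplying both sides by C⁻¹ gives X = C⁻¹P.
det C = 12; the adjugate gives C⁻¹ = [[1/4, -1/4], [-1/4, 7/12]].
X = C⁻¹P = [[1/4, -1/4], [-1/4, 7/12]] · [[-8, 57], [0, 33]] = [[-2, 6], [2, 5]].

X = [[-2, 6], [2, 5]]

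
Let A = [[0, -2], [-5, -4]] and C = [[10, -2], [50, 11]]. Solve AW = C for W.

W = [[-6, -3], [-5, 1]]

Left-multiplying both sides by A⁻¹ gives W = A⁻¹C.
det A = -10; the adjugate gives A⁻¹ = [[2/5, -1/5], [-1/2, 0]].
W = A⁻¹C = [[2/5, -1/5], [-1/2, 0]] · [[10, -2], [50, 11]] = [[-6, -3], [-5, 1]].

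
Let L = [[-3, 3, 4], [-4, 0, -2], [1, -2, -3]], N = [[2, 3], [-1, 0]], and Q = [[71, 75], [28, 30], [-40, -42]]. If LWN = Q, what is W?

W = [[-3, 2], [4, -5], [1, 0]]

Isolating W: multiply by L⁻¹ from the left and N⁻¹ from the right, so W = L⁻¹QN⁻¹.
det L = 2, so L⁻¹ = [[-2, 1/2, -3], [-7, 5/2, -11], [4, -3/2, 6]].
det N = 3; the adjugate gives N⁻¹ = [[0, -1], [1/3, 2/3]].
L⁻¹Q = [[-8, -9], [13, 12], [2, 3]].
W = (L⁻¹Q)N⁻¹ = [[-3, 2], [4, -5], [1, 0]].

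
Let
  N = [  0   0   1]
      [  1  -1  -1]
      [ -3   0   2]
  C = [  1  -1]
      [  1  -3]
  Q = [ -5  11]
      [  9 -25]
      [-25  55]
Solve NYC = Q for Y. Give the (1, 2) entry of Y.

3

Left-multiply by N⁻¹ and right-multiply by C⁻¹: Y = N⁻¹QC⁻¹.
N has determinant -3; N⁻¹ = [[2/3, 0, -1/3], [-1/3, -1, -1/3], [1, 0, 0]].
det C = -2; the adjugate gives C⁻¹ = [[3/2, -1/2], [1/2, -1/2]].
N⁻¹Q = [[5, -11], [1, 3], [-5, 11]].
Y = (N⁻¹Q)C⁻¹ = [[2, 3], [3, -2], [-2, -3]].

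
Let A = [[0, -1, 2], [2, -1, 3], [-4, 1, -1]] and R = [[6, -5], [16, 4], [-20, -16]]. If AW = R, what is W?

Left-multiplying both sides by A⁻¹ gives W = A⁻¹R.
A has determinant 6; A⁻¹ = [[-1/3, 1/6, -1/6], [-5/3, 4/3, 2/3], [-1/3, 2/3, 1/3]].
W = A⁻¹R = [[-1/3, 1/6, -1/6], [-5/3, 4/3, 2/3], [-1/3, 2/3, 1/3]] · [[6, -5], [16, 4], [-20, -16]] = [[4, 5], [-2, 3], [2, -1]].

W = [[4, 5], [-2, 3], [2, -1]]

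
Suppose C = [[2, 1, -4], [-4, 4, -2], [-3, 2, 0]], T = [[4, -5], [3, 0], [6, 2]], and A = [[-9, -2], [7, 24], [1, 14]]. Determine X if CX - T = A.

X = [[1, -2], [5, 5], [3, 2]]

CX = A + T = [[-5, -7], [10, 24], [7, 16]].
C is on the left of X, so left-multiply by C⁻¹: X = C⁻¹(A + T).
det C = -2; the adjugate gives C⁻¹ = [[-2, 4, -7], [-3, 6, -10], [-2, 7/2, -6]].
X = C⁻¹(A + T) = [[1, -2], [5, 5], [3, 2]].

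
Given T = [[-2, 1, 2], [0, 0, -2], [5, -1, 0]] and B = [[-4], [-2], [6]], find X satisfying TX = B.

X = [[0], [-6], [1]]

Since T multiplies X on the left, X = T⁻¹B.
det T = -6, so T⁻¹ = [[1/3, 1/3, 1/3], [5/3, 5/3, 2/3], [0, -1/2, 0]].
X = T⁻¹B = [[1/3, 1/3, 1/3], [5/3, 5/3, 2/3], [0, -1/2, 0]] · [[-4], [-2], [6]] = [[0], [-6], [1]].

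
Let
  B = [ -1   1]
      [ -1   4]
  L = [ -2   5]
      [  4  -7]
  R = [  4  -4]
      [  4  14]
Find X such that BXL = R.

X = [[2, 0], [4, 2]]

Isolating X: multiply by B⁻¹ from the left and L⁻¹ from the right, so X = B⁻¹RL⁻¹.
det B = -3; the adjugate gives B⁻¹ = [[-4/3, 1/3], [-1/3, 1/3]].
det L = -6, so L⁻¹ = [[7/6, 5/6], [2/3, 1/3]].
B⁻¹R = [[-4, 10], [0, 6]].
X = (B⁻¹R)L⁻¹ = [[2, 0], [4, 2]].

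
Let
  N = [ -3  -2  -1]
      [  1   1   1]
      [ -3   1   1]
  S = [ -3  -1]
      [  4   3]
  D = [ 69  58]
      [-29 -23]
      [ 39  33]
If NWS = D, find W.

Left-multiply by N⁻¹ and right-multiply by S⁻¹: W = N⁻¹DS⁻¹.
det N = 4; the adjugate gives N⁻¹ = [[0, 1/4, -1/4], [-1, -3/2, 1/2], [1, 9/4, -1/4]].
det S = -5, so S⁻¹ = [[-3/5, -1/5], [4/5, 3/5]].
N⁻¹D = [[-17, -14], [-6, -7], [-6, -2]].
W = (N⁻¹D)S⁻¹ = [[-1, -5], [-2, -3], [2, 0]].

W = [[-1, -5], [-2, -3], [2, 0]]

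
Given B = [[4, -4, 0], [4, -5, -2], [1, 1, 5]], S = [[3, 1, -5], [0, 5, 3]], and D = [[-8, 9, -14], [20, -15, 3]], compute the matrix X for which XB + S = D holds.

XB = D − S = [[-11, 8, -9], [20, -20, 0]].
B is on the right of X, so right-multiply by B⁻¹: X = (D − S)B⁻¹.
det B = -4, so B⁻¹ = [[23/4, -5, -2], [11/2, -5, -2], [-9/4, 2, 1]].
X = (D − S)B⁻¹ = [[1, -3, -3], [5, 0, 0]].

X = [[1, -3, -3], [5, 0, 0]]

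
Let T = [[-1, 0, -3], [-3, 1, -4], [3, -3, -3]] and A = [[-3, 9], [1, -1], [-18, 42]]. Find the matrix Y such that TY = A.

Y = [[0, 6], [5, -3], [1, -5]]

Left-multiplying both sides by T⁻¹ gives Y = T⁻¹A.
det T = -3; the adjugate gives T⁻¹ = [[5, -3, -1], [7, -4, -5/3], [-2, 1, 1/3]].
Y = T⁻¹A = [[5, -3, -1], [7, -4, -5/3], [-2, 1, 1/3]] · [[-3, 9], [1, -1], [-18, 42]] = [[0, 6], [5, -3], [1, -5]].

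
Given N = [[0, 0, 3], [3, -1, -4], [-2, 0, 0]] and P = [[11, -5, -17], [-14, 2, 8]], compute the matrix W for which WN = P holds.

W = [[1, 5, 2], [0, -2, 4]]

N is on the right of W, so right-multiply by N⁻¹: W = PN⁻¹.
N has determinant -6; N⁻¹ = [[0, 0, -1/2], [-4/3, -1, -3/2], [1/3, 0, 0]].
W = PN⁻¹ = [[11, -5, -17], [-14, 2, 8]] · [[0, 0, -1/2], [-4/3, -1, -3/2], [1/3, 0, 0]] = [[1, 5, 2], [0, -2, 4]].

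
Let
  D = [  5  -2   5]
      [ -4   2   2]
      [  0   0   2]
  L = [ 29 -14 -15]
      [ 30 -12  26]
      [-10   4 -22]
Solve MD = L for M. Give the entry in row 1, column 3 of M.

-4

Since D sits to the right of M, M = LD⁻¹.
det D = 4; the adjugate gives D⁻¹ = [[1, 1, -7/2], [2, 5/2, -15/2], [0, 0, 1/2]].
M = LD⁻¹ = [[29, -14, -15], [30, -12, 26], [-10, 4, -22]] · [[1, 1, -7/2], [2, 5/2, -15/2], [0, 0, 1/2]] = [[1, -6, -4], [6, 0, -2], [-2, 0, -6]].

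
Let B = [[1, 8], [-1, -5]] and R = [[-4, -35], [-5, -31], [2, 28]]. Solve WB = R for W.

W = [[-5, -1], [-2, 3], [6, 4]]

Right-multiplying both sides by B⁻¹ gives W = RB⁻¹.
det B = 3, so B⁻¹ = [[-5/3, -8/3], [1/3, 1/3]].
W = RB⁻¹ = [[-4, -35], [-5, -31], [2, 28]] · [[-5/3, -8/3], [1/3, 1/3]] = [[-5, -1], [-2, 3], [6, 4]].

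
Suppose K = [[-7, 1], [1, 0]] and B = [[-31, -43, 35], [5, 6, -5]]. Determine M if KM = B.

M = [[5, 6, -5], [4, -1, 0]]

K is on the left of M, so left-multiply by K⁻¹: M = K⁻¹B.
det K = -1, so K⁻¹ = [[0, 1], [1, 7]].
M = K⁻¹B = [[0, 1], [1, 7]] · [[-31, -43, 35], [5, 6, -5]] = [[5, 6, -5], [4, -1, 0]].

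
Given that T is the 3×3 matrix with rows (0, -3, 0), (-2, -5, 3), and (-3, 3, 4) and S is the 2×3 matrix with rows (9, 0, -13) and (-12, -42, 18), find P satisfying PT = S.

T is on the right of P, so right-multiply by T⁻¹: P = ST⁻¹.
det T = 3, so T⁻¹ = [[-29/3, 4, -3], [-1/3, 0, 0], [-7, 3, -2]].
P = ST⁻¹ = [[9, 0, -13], [-12, -42, 18]] · [[-29/3, 4, -3], [-1/3, 0, 0], [-7, 3, -2]] = [[4, -3, -1], [4, 6, 0]].

P = [[4, -3, -1], [4, 6, 0]]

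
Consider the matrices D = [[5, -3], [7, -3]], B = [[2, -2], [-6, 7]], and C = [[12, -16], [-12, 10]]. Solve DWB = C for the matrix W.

W = [[-3, 1], [-3, 3]]

W = D⁻¹CB⁻¹ (apply D⁻¹ on the left and B⁻¹ on the right).
det D = 6; the adjugate gives D⁻¹ = [[-1/2, 1/2], [-7/6, 5/6]].
B has determinant 2; B⁻¹ = [[7/2, 1], [3, 1]].
D⁻¹C = [[-12, 13], [-24, 27]].
W = (D⁻¹C)B⁻¹ = [[-3, 1], [-3, 3]].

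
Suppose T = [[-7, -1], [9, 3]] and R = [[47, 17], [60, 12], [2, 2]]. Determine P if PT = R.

P = [[1, 6], [-6, 2], [1, 1]]

T is on the right of P, so right-multiply by T⁻¹: P = RT⁻¹.
det T = -12, so T⁻¹ = [[-1/4, -1/12], [3/4, 7/12]].
P = RT⁻¹ = [[47, 17], [60, 12], [2, 2]] · [[-1/4, -1/12], [3/4, 7/12]] = [[1, 6], [-6, 2], [1, 1]].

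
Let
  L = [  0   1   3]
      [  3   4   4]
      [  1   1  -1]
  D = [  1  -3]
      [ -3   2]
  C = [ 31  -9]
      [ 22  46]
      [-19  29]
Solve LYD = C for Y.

Y = [[-2, 0], [-5, 0], [0, -4]]

Left-multiply by L⁻¹ and right-multiply by D⁻¹: Y = L⁻¹CD⁻¹.
det L = 4; the adjugate gives L⁻¹ = [[-2, 1, -2], [7/4, -3/4, 9/4], [-1/4, 1/4, -3/4]].
det D = -7, so D⁻¹ = [[-2/7, -3/7], [-3/7, -1/7]].
L⁻¹C = [[-2, 6], [-5, 15], [12, -8]].
Y = (L⁻¹C)D⁻¹ = [[-2, 0], [-5, 0], [0, -4]].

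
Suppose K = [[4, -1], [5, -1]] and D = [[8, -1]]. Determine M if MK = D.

Since K sits to the right of M, M = DK⁻¹.
det K = 1, so K⁻¹ = [[-1, 1], [-5, 4]].
M = DK⁻¹ = [[8, -1]] · [[-1, 1], [-5, 4]] = [[-3, 4]].

M = [[-3, 4]]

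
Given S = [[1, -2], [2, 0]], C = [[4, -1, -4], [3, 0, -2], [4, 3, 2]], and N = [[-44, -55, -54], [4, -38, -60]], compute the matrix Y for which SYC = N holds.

Y = S⁻¹NC⁻¹ (apply S⁻¹ on the left and C⁻¹ on the right).
det S = 4, so S⁻¹ = [[0, 1/2], [-1/2, 1/4]].
det C = 2, so C⁻¹ = [[3, -5, 1], [-7, 12, -2], [9/2, -8, 3/2]].
S⁻¹N = [[2, -19, -30], [23, 18, 12]].
Y = (S⁻¹N)C⁻¹ = [[4, 2, -5], [-3, 5, 5]].

Y = [[4, 2, -5], [-3, 5, 5]]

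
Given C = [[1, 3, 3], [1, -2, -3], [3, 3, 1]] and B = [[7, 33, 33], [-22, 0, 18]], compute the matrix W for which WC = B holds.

W = [[4, -6, 3], [2, -6, -6]]

C is on the right of W, so right-multiply by C⁻¹: W = BC⁻¹.
det C = 4, so C⁻¹ = [[7/4, 3/2, -3/4], [-5/2, -2, 3/2], [9/4, 3/2, -5/4]].
W = BC⁻¹ = [[7, 33, 33], [-22, 0, 18]] · [[7/4, 3/2, -3/4], [-5/2, -2, 3/2], [9/4, 3/2, -5/4]] = [[4, -6, 3], [2, -6, -6]].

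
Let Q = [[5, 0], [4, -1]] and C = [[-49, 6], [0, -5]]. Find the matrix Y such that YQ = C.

Q is on the right of Y, so right-multiply by Q⁻¹: Y = CQ⁻¹.
det Q = -5; the adjugate gives Q⁻¹ = [[1/5, 0], [4/5, -1]].
Y = CQ⁻¹ = [[-49, 6], [0, -5]] · [[1/5, 0], [4/5, -1]] = [[-5, -6], [-4, 5]].

Y = [[-5, -6], [-4, 5]]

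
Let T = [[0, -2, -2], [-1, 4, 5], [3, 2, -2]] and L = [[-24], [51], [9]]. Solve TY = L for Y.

Y = [[3], [6], [6]]

Left-multiplying both sides by T⁻¹ gives Y = T⁻¹L.
det T = 2, so T⁻¹ = [[-9, -4, -1], [13/2, 3, 1], [-7, -3, -1]].
Y = T⁻¹L = [[-9, -4, -1], [13/2, 3, 1], [-7, -3, -1]] · [[-24], [51], [9]] = [[3], [6], [6]].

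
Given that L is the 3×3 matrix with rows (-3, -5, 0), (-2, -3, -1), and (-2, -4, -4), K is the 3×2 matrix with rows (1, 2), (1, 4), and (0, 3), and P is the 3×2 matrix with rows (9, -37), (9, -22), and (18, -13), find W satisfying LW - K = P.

LW = P + K = [[10, -35], [10, -18], [18, -10]].
L is on the left of W, so left-multiply by L⁻¹: W = L⁻¹(P + K).
det L = 6, so L⁻¹ = [[4/3, -10/3, 5/6], [-1, 2, -1/2], [1/3, -1/3, -1/6]].
W = L⁻¹(P + K) = [[-5, 5], [1, 4], [-3, -4]].

W = [[-5, 5], [1, 4], [-3, -4]]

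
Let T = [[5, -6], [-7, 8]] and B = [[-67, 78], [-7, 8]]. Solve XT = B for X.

X = [[-5, 6], [0, 1]]

T is on the right of X, so right-multiply by T⁻¹: X = BT⁻¹.
T has determinant -2; T⁻¹ = [[-4, -3], [-7/2, -5/2]].
X = BT⁻¹ = [[-67, 78], [-7, 8]] · [[-4, -3], [-7/2, -5/2]] = [[-5, 6], [0, 1]].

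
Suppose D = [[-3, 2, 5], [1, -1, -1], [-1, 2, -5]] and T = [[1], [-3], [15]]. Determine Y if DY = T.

Y = [[2], [6], [-1]]

Left-multiplying both sides by D⁻¹ gives Y = D⁻¹T.
det D = -4, so D⁻¹ = [[-7/4, -5, -3/4], [-3/2, -5, -1/2], [-1/4, -1, -1/4]].
Y = D⁻¹T = [[-7/4, -5, -3/4], [-3/2, -5, -1/2], [-1/4, -1, -1/4]] · [[1], [-3], [15]] = [[2], [6], [-1]].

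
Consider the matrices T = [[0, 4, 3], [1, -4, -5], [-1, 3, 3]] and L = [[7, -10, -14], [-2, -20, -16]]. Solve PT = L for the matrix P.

P = [[3, 1, -6], [-6, 2, 4]]

Since T sits to the right of P, P = LT⁻¹.
T has determinant 5; T⁻¹ = [[3/5, -3/5, -8/5], [2/5, 3/5, 3/5], [-1/5, -4/5, -4/5]].
P = LT⁻¹ = [[7, -10, -14], [-2, -20, -16]] · [[3/5, -3/5, -8/5], [2/5, 3/5, 3/5], [-1/5, -4/5, -4/5]] = [[3, 1, -6], [-6, 2, 4]].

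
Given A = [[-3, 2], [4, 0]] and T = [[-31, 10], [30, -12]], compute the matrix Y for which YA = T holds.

A is on the right of Y, so right-multiply by A⁻¹: Y = TA⁻¹.
A has determinant -8; A⁻¹ = [[0, 1/4], [1/2, 3/8]].
Y = TA⁻¹ = [[-31, 10], [30, -12]] · [[0, 1/4], [1/2, 3/8]] = [[5, -4], [-6, 3]].

Y = [[5, -4], [-6, 3]]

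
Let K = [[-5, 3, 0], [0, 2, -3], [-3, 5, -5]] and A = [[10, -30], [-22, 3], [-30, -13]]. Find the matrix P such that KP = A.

Left-multiplying both sides by K⁻¹ gives P = K⁻¹A.
det K = 2; the adjugate gives K⁻¹ = [[5/2, 15/2, -9/2], [9/2, 25/2, -15/2], [3, 8, -5]].
P = K⁻¹A = [[5/2, 15/2, -9/2], [9/2, 25/2, -15/2], [3, 8, -5]] · [[10, -30], [-22, 3], [-30, -13]] = [[-5, 6], [-5, 0], [4, -1]].

P = [[-5, 6], [-5, 0], [4, -1]]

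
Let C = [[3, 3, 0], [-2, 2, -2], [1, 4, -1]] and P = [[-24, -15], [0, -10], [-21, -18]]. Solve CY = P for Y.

C is on the left of Y, so left-multiply by C⁻¹: Y = C⁻¹P.
det C = 6; the adjugate gives C⁻¹ = [[1, 1/2, -1], [-2/3, -1/2, 1], [-5/3, -3/2, 2]].
Y = C⁻¹P = [[1, 1/2, -1], [-2/3, -1/2, 1], [-5/3, -3/2, 2]] · [[-24, -15], [0, -10], [-21, -18]] = [[-3, -2], [-5, -3], [-2, 4]].

Y = [[-3, -2], [-5, -3], [-2, 4]]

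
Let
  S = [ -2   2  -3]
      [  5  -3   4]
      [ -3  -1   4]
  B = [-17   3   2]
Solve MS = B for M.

S is on the right of M, so right-multiply by S⁻¹: M = BS⁻¹.
det S = -6; the adjugate gives S⁻¹ = [[4/3, 5/6, 1/6], [16/3, 17/6, 7/6], [7/3, 4/3, 2/3]].
M = BS⁻¹ = [[-17, 3, 2]] · [[4/3, 5/6, 1/6], [16/3, 17/6, 7/6], [7/3, 4/3, 2/3]] = [[-2, -3, 2]].

M = [[-2, -3, 2]]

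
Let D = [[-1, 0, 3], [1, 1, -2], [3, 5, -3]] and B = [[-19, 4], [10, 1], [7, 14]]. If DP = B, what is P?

Since D multiplies P on the left, P = D⁻¹B.
det D = -1; the adjugate gives D⁻¹ = [[-7, -15, 3], [3, 6, -1], [-2, -5, 1]].
P = D⁻¹B = [[-7, -15, 3], [3, 6, -1], [-2, -5, 1]] · [[-19, 4], [10, 1], [7, 14]] = [[4, -1], [-4, 4], [-5, 1]].

P = [[4, -1], [-4, 4], [-5, 1]]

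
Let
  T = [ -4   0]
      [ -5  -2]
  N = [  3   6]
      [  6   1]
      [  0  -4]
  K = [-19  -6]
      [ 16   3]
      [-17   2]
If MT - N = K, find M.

MT = K + N = [[-16, 0], [22, 4], [-17, -2]].
Right-multiplying both sides by T⁻¹ gives M = (K + N)T⁻¹.
det T = 8, so T⁻¹ = [[-1/4, 0], [5/8, -1/2]].
M = (K + N)T⁻¹ = [[4, 0], [-3, -2], [3, 1]].

M = [[4, 0], [-3, -2], [3, 1]]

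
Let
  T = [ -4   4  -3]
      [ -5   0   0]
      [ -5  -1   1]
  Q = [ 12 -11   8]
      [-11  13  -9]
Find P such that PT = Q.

Right-multiplying both sides by T⁻¹ gives P = QT⁻¹.
det T = 5, so T⁻¹ = [[0, -1/5, 0], [1, -19/5, 3], [1, -24/5, 4]].
P = QT⁻¹ = [[12, -11, 8], [-11, 13, -9]] · [[0, -1/5, 0], [1, -19/5, 3], [1, -24/5, 4]] = [[-3, 1, -1], [4, -4, 3]].

P = [[-3, 1, -1], [4, -4, 3]]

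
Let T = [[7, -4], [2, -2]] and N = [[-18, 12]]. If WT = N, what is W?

W = [[-2, -2]]

T is on the right of W, so right-multiply by T⁻¹: W = NT⁻¹.
det T = -6; the adjugate gives T⁻¹ = [[1/3, -2/3], [1/3, -7/6]].
W = NT⁻¹ = [[-18, 12]] · [[1/3, -2/3], [1/3, -7/6]] = [[-2, -2]].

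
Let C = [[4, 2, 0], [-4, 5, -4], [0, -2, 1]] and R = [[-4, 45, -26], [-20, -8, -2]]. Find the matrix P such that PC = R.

P = [[4, 5, -6], [-3, 2, 6]]

C is on the right of P, so right-multiply by C⁻¹: P = RC⁻¹.
det C = -4, so C⁻¹ = [[3/4, 1/2, 2], [-1, -1, -4], [-2, -2, -7]].
P = RC⁻¹ = [[-4, 45, -26], [-20, -8, -2]] · [[3/4, 1/2, 2], [-1, -1, -4], [-2, -2, -7]] = [[4, 5, -6], [-3, 2, 6]].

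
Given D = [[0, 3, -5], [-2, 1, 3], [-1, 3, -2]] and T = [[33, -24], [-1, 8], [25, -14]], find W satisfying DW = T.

W = [[-1, -1], [6, -3], [-3, 3]]

Left-multiplying both sides by D⁻¹ gives W = D⁻¹T.
det D = 4; the adjugate gives D⁻¹ = [[-11/4, -9/4, 7/2], [-7/4, -5/4, 5/2], [-5/4, -3/4, 3/2]].
W = D⁻¹T = [[-11/4, -9/4, 7/2], [-7/4, -5/4, 5/2], [-5/4, -3/4, 3/2]] · [[33, -24], [-1, 8], [25, -14]] = [[-1, -1], [6, -3], [-3, 3]].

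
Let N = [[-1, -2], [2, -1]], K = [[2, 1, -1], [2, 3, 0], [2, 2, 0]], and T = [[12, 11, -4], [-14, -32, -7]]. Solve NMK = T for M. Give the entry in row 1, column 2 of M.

M = N⁻¹TK⁻¹ (apply N⁻¹ on the left and K⁻¹ on the right).
det N = 5; the adjugate gives N⁻¹ = [[-1/5, 2/5], [-2/5, -1/5]].
K has determinant 2; K⁻¹ = [[0, -1, 3/2], [0, 1, -1], [-1, -1, 2]].
N⁻¹T = [[-8, -15, -2], [-2, 2, 3]].
M = (N⁻¹T)K⁻¹ = [[2, -5, -1], [-3, 1, 1]].

-5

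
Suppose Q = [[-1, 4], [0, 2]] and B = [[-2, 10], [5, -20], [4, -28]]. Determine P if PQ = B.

P = [[2, 1], [-5, 0], [-4, -6]]

Right-multiplying both sides by Q⁻¹ gives P = BQ⁻¹.
det Q = -2, so Q⁻¹ = [[-1, 2], [0, 1/2]].
P = BQ⁻¹ = [[-2, 10], [5, -20], [4, -28]] · [[-1, 2], [0, 1/2]] = [[2, 1], [-5, 0], [-4, -6]].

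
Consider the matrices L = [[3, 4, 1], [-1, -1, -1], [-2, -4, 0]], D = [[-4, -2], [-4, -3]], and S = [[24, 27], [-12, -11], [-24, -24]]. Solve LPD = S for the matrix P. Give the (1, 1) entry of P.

5

Isolating P: multiply by L⁻¹ from the left and D⁻¹ from the right, so P = L⁻¹SD⁻¹.
det L = -2, so L⁻¹ = [[2, 2, 3/2], [-1, -1, -1], [-1, -2, -1/2]].
det D = 4, so D⁻¹ = [[-3/4, 1/2], [1, -1]].
L⁻¹S = [[-12, -4], [12, 8], [12, 7]].
P = (L⁻¹S)D⁻¹ = [[5, -2], [-1, -2], [-2, -1]].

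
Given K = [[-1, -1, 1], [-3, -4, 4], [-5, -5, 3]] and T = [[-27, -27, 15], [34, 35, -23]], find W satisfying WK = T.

W = [[-3, 0, 6], [-1, -1, -6]]

Since K sits to the right of W, W = TK⁻¹.
det K = -2; the adjugate gives K⁻¹ = [[-4, 1, 0], [11/2, -1, -1/2], [5/2, 0, -1/2]].
W = TK⁻¹ = [[-27, -27, 15], [34, 35, -23]] · [[-4, 1, 0], [11/2, -1, -1/2], [5/2, 0, -1/2]] = [[-3, 0, 6], [-1, -1, -6]].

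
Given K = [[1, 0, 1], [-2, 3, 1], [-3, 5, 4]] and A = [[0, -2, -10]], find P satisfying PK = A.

Since K sits to the right of P, P = AK⁻¹.
K has determinant 6; K⁻¹ = [[7/6, 5/6, -1/2], [5/6, 7/6, -1/2], [-1/6, -5/6, 1/2]].
P = AK⁻¹ = [[0, -2, -10]] · [[7/6, 5/6, -1/2], [5/6, 7/6, -1/2], [-1/6, -5/6, 1/2]] = [[0, 6, -4]].

P = [[0, 6, -4]]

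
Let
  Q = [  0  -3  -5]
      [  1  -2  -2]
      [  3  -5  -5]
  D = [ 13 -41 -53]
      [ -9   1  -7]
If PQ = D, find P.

Q is on the right of P, so right-multiply by Q⁻¹: P = DQ⁻¹.
det Q = -2; the adjugate gives Q⁻¹ = [[0, -5, 2], [1/2, -15/2, 5/2], [-1/2, 9/2, -3/2]].
P = DQ⁻¹ = [[13, -41, -53], [-9, 1, -7]] · [[0, -5, 2], [1/2, -15/2, 5/2], [-1/2, 9/2, -3/2]] = [[6, 4, 3], [4, 6, -5]].

P = [[6, 4, 3], [4, 6, -5]]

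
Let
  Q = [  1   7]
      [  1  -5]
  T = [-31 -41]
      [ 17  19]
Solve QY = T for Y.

Q is on the left of Y, so left-multiply by Q⁻¹: Y = Q⁻¹T.
det Q = -12; the adjugate gives Q⁻¹ = [[5/12, 7/12], [1/12, -1/12]].
Y = Q⁻¹T = [[5/12, 7/12], [1/12, -1/12]] · [[-31, -41], [17, 19]] = [[-3, -6], [-4, -5]].

Y = [[-3, -6], [-4, -5]]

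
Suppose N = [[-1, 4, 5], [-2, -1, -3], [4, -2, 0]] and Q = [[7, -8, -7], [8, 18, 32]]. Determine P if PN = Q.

P = [[1, 4, 4], [4, -4, 1]]

Since N sits to the right of P, P = QN⁻¹.
N has determinant -2; N⁻¹ = [[3, 5, 7/2], [6, 10, 13/2], [-4, -7, -9/2]].
P = QN⁻¹ = [[7, -8, -7], [8, 18, 32]] · [[3, 5, 7/2], [6, 10, 13/2], [-4, -7, -9/2]] = [[1, 4, 4], [4, -4, 1]].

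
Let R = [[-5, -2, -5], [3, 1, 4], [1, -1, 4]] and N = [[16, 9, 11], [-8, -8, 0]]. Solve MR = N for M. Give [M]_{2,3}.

4

Right-multiplying both sides by R⁻¹ gives M = NR⁻¹.
R has determinant -4; R⁻¹ = [[-2, -13/4, 3/4], [2, 15/4, -5/4], [1, 7/4, -1/4]].
M = NR⁻¹ = [[16, 9, 11], [-8, -8, 0]] · [[-2, -13/4, 3/4], [2, 15/4, -5/4], [1, 7/4, -1/4]] = [[-3, 1, -2], [0, -4, 4]].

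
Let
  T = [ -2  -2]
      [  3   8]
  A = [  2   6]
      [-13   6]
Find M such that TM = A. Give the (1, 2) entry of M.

T is on the left of M, so left-multiply by T⁻¹: M = T⁻¹A.
det T = -10; the adjugate gives T⁻¹ = [[-4/5, -1/5], [3/10, 1/5]].
M = T⁻¹A = [[-4/5, -1/5], [3/10, 1/5]] · [[2, 6], [-13, 6]] = [[1, -6], [-2, 3]].

-6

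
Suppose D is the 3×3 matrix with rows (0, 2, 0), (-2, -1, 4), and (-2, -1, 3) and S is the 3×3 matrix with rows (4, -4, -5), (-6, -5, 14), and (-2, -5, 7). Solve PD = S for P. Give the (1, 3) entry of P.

D is on the right of P, so right-multiply by D⁻¹: P = SD⁻¹.
det D = -4; the adjugate gives D⁻¹ = [[-1/4, 3/2, -2], [1/2, 0, 0], [0, 1, -1]].
P = SD⁻¹ = [[4, -4, -5], [-6, -5, 14], [-2, -5, 7]] · [[-1/4, 3/2, -2], [1/2, 0, 0], [0, 1, -1]] = [[-3, 1, -3], [-1, 5, -2], [-2, 4, -3]].

-3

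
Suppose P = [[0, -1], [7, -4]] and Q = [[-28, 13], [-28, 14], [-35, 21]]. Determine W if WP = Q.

Since P sits to the right of W, W = QP⁻¹.
P has determinant 7; P⁻¹ = [[-4/7, 1/7], [-1, 0]].
W = QP⁻¹ = [[-28, 13], [-28, 14], [-35, 21]] · [[-4/7, 1/7], [-1, 0]] = [[3, -4], [2, -4], [-1, -5]].

W = [[3, -4], [2, -4], [-1, -5]]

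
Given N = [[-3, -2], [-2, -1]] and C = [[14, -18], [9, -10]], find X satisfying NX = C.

X = [[-4, 2], [-1, 6]]

Since N multiplies X on the left, X = N⁻¹C.
N has determinant -1; N⁻¹ = [[1, -2], [-2, 3]].
X = N⁻¹C = [[1, -2], [-2, 3]] · [[14, -18], [9, -10]] = [[-4, 2], [-1, 6]].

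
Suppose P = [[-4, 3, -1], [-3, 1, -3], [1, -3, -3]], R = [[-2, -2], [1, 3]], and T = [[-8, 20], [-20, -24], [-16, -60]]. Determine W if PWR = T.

Isolating W: multiply by P⁻¹ from the left and R⁻¹ from the right, so W = P⁻¹TR⁻¹.
P has determinant 4; P⁻¹ = [[-3, 3, -2], [-3, 13/4, -9/4], [2, -9/4, 5/4]].
det R = -4, so R⁻¹ = [[-3/4, -1/2], [1/4, 1/2]].
P⁻¹T = [[-4, -12], [-5, -3], [9, 19]].
W = (P⁻¹T)R⁻¹ = [[0, -4], [3, 1], [-2, 5]].

W = [[0, -4], [3, 1], [-2, 5]]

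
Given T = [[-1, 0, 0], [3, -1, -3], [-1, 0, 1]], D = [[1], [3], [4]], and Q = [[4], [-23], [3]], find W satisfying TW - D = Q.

TW = Q + D = [[5], [-20], [7]].
Since T multiplies W on the left, W = T⁻¹(Q + D).
det T = 1, so T⁻¹ = [[-1, 0, 0], [0, -1, -3], [-1, 0, 1]].
W = T⁻¹(Q + D) = [[-5], [-1], [2]].

W = [[-5], [-1], [2]]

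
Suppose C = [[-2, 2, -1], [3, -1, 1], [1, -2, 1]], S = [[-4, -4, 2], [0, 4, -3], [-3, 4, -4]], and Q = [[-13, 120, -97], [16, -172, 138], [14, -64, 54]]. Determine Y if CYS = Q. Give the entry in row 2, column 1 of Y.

Isolating Y: multiply by C⁻¹ from the left and S⁻¹ from the right, so Y = C⁻¹QS⁻¹.
det C = -1, so C⁻¹ = [[-1, 0, -1], [2, 1, 1], [5, 2, 4]].
det S = 4, so S⁻¹ = [[-1, -2, 1], [9/4, 11/2, -3], [3, 7, -4]].
C⁻¹Q = [[-1, -56, 43], [4, 4, -2], [23, 0, 7]].
Y = (C⁻¹Q)S⁻¹ = [[4, -5, -5], [-1, 0, 0], [-2, 3, -5]].

-1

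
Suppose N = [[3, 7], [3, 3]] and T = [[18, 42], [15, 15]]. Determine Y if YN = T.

N is on the right of Y, so right-multiply by N⁻¹: Y = TN⁻¹.
det N = -12, so N⁻¹ = [[-1/4, 7/12], [1/4, -1/4]].
Y = TN⁻¹ = [[18, 42], [15, 15]] · [[-1/4, 7/12], [1/4, -1/4]] = [[6, 0], [0, 5]].

Y = [[6, 0], [0, 5]]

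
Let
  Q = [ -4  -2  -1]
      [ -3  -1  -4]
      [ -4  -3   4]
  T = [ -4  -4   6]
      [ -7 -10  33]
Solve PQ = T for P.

Since Q sits to the right of P, P = TQ⁻¹.
det Q = 3; the adjugate gives Q⁻¹ = [[-16/3, 11/3, 7/3], [28/3, -20/3, -13/3], [5/3, -4/3, -2/3]].
P = TQ⁻¹ = [[-4, -4, 6], [-7, -10, 33]] · [[-16/3, 11/3, 7/3], [28/3, -20/3, -13/3], [5/3, -4/3, -2/3]] = [[-6, 4, 4], [-1, -3, 5]].

P = [[-6, 4, 4], [-1, -3, 5]]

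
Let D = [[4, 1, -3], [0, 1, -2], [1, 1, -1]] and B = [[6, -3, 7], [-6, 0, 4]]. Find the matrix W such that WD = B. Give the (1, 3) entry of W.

Right-multiplying both sides by D⁻¹ gives W = BD⁻¹.
det D = 5; the adjugate gives D⁻¹ = [[1/5, -2/5, 1/5], [-2/5, -1/5, 8/5], [-1/5, -3/5, 4/5]].
W = BD⁻¹ = [[6, -3, 7], [-6, 0, 4]] · [[1/5, -2/5, 1/5], [-2/5, -1/5, 8/5], [-1/5, -3/5, 4/5]] = [[1, -6, 2], [-2, 0, 2]].

2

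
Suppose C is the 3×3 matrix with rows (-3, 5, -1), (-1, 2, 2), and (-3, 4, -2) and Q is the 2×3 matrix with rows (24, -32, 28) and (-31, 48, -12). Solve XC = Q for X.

X = [[-4, 6, -6], [6, 1, 4]]

C is on the right of X, so right-multiply by C⁻¹: X = QC⁻¹.
det C = -6, so C⁻¹ = [[2, -1, -2], [4/3, -1/2, -7/6], [-1/3, 1/2, 1/6]].
X = QC⁻¹ = [[24, -32, 28], [-31, 48, -12]] · [[2, -1, -2], [4/3, -1/2, -7/6], [-1/3, 1/2, 1/6]] = [[-4, 6, -6], [6, 1, 4]].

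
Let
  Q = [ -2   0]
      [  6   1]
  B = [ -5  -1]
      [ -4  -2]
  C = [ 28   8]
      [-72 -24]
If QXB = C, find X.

X = [[2, 1], [-4, 2]]

Left-multiply by Q⁻¹ and right-multiply by B⁻¹: X = Q⁻¹CB⁻¹.
det Q = -2, so Q⁻¹ = [[-1/2, 0], [3, 1]].
B has determinant 6; B⁻¹ = [[-1/3, 1/6], [2/3, -5/6]].
Q⁻¹C = [[-14, -4], [12, 0]].
X = (Q⁻¹C)B⁻¹ = [[2, 1], [-4, 2]].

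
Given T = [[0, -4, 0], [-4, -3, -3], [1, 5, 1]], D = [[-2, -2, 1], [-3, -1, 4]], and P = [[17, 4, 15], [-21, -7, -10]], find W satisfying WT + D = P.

W = [[1, -5, -1], [-4, 4, -2]]

WT = P − D = [[19, 6, 14], [-18, -6, -14]].
Right-multiplying both sides by T⁻¹ gives W = (P − D)T⁻¹.
det T = -4; the adjugate gives T⁻¹ = [[-3, -1, -3], [-1/4, 0, 0], [17/4, 1, 4]].
W = (P − D)T⁻¹ = [[1, -5, -1], [-4, 4, -2]].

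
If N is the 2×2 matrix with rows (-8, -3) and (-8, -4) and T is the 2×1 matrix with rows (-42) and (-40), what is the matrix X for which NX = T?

X = [[6], [-2]]

Since N multiplies X on the left, X = N⁻¹T.
N has determinant 8; N⁻¹ = [[-1/2, 3/8], [1, -1]].
X = N⁻¹T = [[-1/2, 3/8], [1, -1]] · [[-42], [-40]] = [[6], [-2]].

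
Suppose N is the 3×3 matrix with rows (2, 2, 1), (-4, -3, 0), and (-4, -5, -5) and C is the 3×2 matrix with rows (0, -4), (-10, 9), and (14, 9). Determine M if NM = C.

Since N multiplies M on the left, M = N⁻¹C.
det N = -2; the adjugate gives N⁻¹ = [[-15/2, -5/2, -3/2], [10, 3, 2], [-4, -1, -1]].
M = N⁻¹C = [[-15/2, -5/2, -3/2], [10, 3, 2], [-4, -1, -1]] · [[0, -4], [-10, 9], [14, 9]] = [[4, -6], [-2, 5], [-4, -2]].

M = [[4, -6], [-2, 5], [-4, -2]]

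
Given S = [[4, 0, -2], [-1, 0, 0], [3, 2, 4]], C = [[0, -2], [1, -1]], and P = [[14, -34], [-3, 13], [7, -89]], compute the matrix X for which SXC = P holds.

Isolating X: multiply by S⁻¹ from the left and C⁻¹ from the right, so X = S⁻¹PC⁻¹.
det S = 4; the adjugate gives S⁻¹ = [[0, -1, 0], [1, 11/2, 1/2], [-1/2, -2, 0]].
C has determinant 2; C⁻¹ = [[-1/2, 1], [-1/2, 0]].
S⁻¹P = [[3, -13], [1, -7], [-1, -9]].
X = (S⁻¹P)C⁻¹ = [[5, 3], [3, 1], [5, -1]].

X = [[5, 3], [3, 1], [5, -1]]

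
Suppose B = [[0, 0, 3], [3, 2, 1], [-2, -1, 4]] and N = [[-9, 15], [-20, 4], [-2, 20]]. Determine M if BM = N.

Left-multiplying both sides by B⁻¹ gives M = B⁻¹N.
det B = 3; the adjugate gives B⁻¹ = [[3, -1, -2], [-14/3, 2, 3], [1/3, 0, 0]].
M = B⁻¹N = [[3, -1, -2], [-14/3, 2, 3], [1/3, 0, 0]] · [[-9, 15], [-20, 4], [-2, 20]] = [[-3, 1], [-4, -2], [-3, 5]].

M = [[-3, 1], [-4, -2], [-3, 5]]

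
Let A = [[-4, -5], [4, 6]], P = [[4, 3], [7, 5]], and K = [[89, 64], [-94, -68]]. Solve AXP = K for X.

X = A⁻¹KP⁻¹ (apply A⁻¹ on the left and P⁻¹ on the right).
A has determinant -4; A⁻¹ = [[-3/2, -5/4], [1, 1]].
det P = -1, so P⁻¹ = [[-5, 3], [7, -4]].
A⁻¹K = [[-16, -11], [-5, -4]].
X = (A⁻¹K)P⁻¹ = [[3, -4], [-3, 1]].

X = [[3, -4], [-3, 1]]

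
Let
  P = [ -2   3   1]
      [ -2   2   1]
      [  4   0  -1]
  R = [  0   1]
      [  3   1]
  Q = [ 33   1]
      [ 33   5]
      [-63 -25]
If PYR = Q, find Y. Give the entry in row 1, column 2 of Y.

Isolating Y: multiply by P⁻¹ from the left and R⁻¹ from the right, so Y = P⁻¹QR⁻¹.
det P = 2; the adjugate gives P⁻¹ = [[-1, 3/2, 1/2], [1, -1, 0], [-4, 6, 1]].
R has determinant -3; R⁻¹ = [[-1/3, 1/3], [1, 0]].
P⁻¹Q = [[-15, -6], [0, -4], [3, 1]].
Y = (P⁻¹Q)R⁻¹ = [[-1, -5], [-4, 0], [0, 1]].

-5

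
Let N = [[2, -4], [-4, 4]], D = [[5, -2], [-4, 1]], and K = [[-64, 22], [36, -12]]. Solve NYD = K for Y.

Y = [[2, -1], [3, -2]]

Isolating Y: multiply by N⁻¹ from the left and D⁻¹ from the right, so Y = N⁻¹KD⁻¹.
det N = -8, so N⁻¹ = [[-1/2, -1/2], [-1/2, -1/4]].
det D = -3, so D⁻¹ = [[-1/3, -2/3], [-4/3, -5/3]].
N⁻¹K = [[14, -5], [23, -8]].
Y = (N⁻¹K)D⁻¹ = [[2, -1], [3, -2]].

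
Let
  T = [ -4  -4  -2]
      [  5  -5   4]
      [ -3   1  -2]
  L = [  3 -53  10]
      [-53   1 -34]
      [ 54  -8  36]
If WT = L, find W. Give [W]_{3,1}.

T is on the right of W, so right-multiply by T⁻¹: W = LT⁻¹.
det T = 4; the adjugate gives T⁻¹ = [[3/2, -5/2, -13/2], [-1/2, 1/2, 3/2], [-5/2, 4, 10]].
W = LT⁻¹ = [[3, -53, 10], [-53, 1, -34], [54, -8, 36]] · [[3/2, -5/2, -13/2], [-1/2, 1/2, 3/2], [-5/2, 4, 10]] = [[6, 6, 1], [5, -3, 6], [-5, 5, -3]].

-5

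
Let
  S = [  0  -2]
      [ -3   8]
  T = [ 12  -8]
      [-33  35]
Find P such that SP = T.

P = [[-5, -1], [-6, 4]]

S is on the left of P, so left-multiply by S⁻¹: P = S⁻¹T.
S has determinant -6; S⁻¹ = [[-4/3, -1/3], [-1/2, 0]].
P = S⁻¹T = [[-4/3, -1/3], [-1/2, 0]] · [[12, -8], [-33, 35]] = [[-5, -1], [-6, 4]].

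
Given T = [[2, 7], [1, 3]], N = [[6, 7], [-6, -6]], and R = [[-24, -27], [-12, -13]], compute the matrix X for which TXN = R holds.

X = [[2, 4], [-1, -1]]

X = T⁻¹RN⁻¹ (apply T⁻¹ on the left and N⁻¹ on the right).
T has determinant -1; T⁻¹ = [[-3, 7], [1, -2]].
N has determinant 6; N⁻¹ = [[-1, -7/6], [1, 1]].
T⁻¹R = [[-12, -10], [0, -1]].
X = (T⁻¹R)N⁻¹ = [[2, 4], [-1, -1]].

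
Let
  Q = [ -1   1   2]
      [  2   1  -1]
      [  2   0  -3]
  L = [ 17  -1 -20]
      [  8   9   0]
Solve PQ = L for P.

P = [[-5, 4, 2], [4, 5, 1]]

Right-multiplying both sides by Q⁻¹ gives P = LQ⁻¹.
det Q = 3; the adjugate gives Q⁻¹ = [[-1, 1, -1], [4/3, -1/3, 1], [-2/3, 2/3, -1]].
P = LQ⁻¹ = [[17, -1, -20], [8, 9, 0]] · [[-1, 1, -1], [4/3, -1/3, 1], [-2/3, 2/3, -1]] = [[-5, 4, 2], [4, 5, 1]].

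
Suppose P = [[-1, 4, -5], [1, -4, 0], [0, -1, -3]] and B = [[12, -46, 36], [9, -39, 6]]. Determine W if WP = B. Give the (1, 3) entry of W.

-2

Right-multiplying both sides by P⁻¹ gives W = BP⁻¹.
det P = 5; the adjugate gives P⁻¹ = [[12/5, 17/5, -4], [3/5, 3/5, -1], [-1/5, -1/5, 0]].
W = BP⁻¹ = [[12, -46, 36], [9, -39, 6]] · [[12/5, 17/5, -4], [3/5, 3/5, -1], [-1/5, -1/5, 0]] = [[-6, 6, -2], [-3, 6, 3]].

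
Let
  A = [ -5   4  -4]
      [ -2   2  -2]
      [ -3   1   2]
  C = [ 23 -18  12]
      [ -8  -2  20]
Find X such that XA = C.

A is on the right of X, so right-multiply by A⁻¹: X = CA⁻¹.
det A = -6; the adjugate gives A⁻¹ = [[-1, 2, 0], [-5/3, 11/3, 1/3], [-2/3, 7/6, 1/3]].
X = CA⁻¹ = [[23, -18, 12], [-8, -2, 20]] · [[-1, 2, 0], [-5/3, 11/3, 1/3], [-2/3, 7/6, 1/3]] = [[-1, -6, -2], [-2, 0, 6]].

X = [[-1, -6, -2], [-2, 0, 6]]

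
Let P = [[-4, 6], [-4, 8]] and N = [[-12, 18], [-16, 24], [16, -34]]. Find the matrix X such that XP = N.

X = [[3, 0], [4, 0], [1, -5]]

Since P sits to the right of X, X = NP⁻¹.
det P = -8, so P⁻¹ = [[-1, 3/4], [-1/2, 1/2]].
X = NP⁻¹ = [[-12, 18], [-16, 24], [16, -34]] · [[-1, 3/4], [-1/2, 1/2]] = [[3, 0], [4, 0], [1, -5]].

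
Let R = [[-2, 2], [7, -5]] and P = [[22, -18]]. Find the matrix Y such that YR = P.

Y = [[-4, 2]]

Right-multiplying both sides by R⁻¹ gives Y = PR⁻¹.
det R = -4; the adjugate gives R⁻¹ = [[5/4, 1/2], [7/4, 1/2]].
Y = PR⁻¹ = [[22, -18]] · [[5/4, 1/2], [7/4, 1/2]] = [[-4, 2]].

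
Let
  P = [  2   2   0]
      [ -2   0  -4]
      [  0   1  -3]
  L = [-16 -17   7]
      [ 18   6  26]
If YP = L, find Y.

Since P sits to the right of Y, Y = LP⁻¹.
det P = -4; the adjugate gives P⁻¹ = [[-1, -3/2, 2], [3/2, 3/2, -2], [1/2, 1/2, -1]].
Y = LP⁻¹ = [[-16, -17, 7], [18, 6, 26]] · [[-1, -3/2, 2], [3/2, 3/2, -2], [1/2, 1/2, -1]] = [[-6, 2, -5], [4, -5, -2]].

Y = [[-6, 2, -5], [4, -5, -2]]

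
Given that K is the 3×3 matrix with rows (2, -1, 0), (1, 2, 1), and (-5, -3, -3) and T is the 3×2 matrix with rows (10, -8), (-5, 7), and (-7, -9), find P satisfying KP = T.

Left-multiplying both sides by K⁻¹ gives P = K⁻¹T.
K has determinant -4; K⁻¹ = [[3/4, 3/4, 1/4], [1/2, 3/2, 1/2], [-7/4, -11/4, -5/4]].
P = K⁻¹T = [[3/4, 3/4, 1/4], [1/2, 3/2, 1/2], [-7/4, -11/4, -5/4]] · [[10, -8], [-5, 7], [-7, -9]] = [[2, -3], [-6, 2], [5, 6]].

P = [[2, -3], [-6, 2], [5, 6]]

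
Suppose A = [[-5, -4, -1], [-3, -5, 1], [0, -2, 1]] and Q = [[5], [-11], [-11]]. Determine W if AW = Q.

Left-multiplying both sides by A⁻¹ gives W = A⁻¹Q.
det A = -3; the adjugate gives A⁻¹ = [[1, -2, 3], [-1, 5/3, -8/3], [-2, 10/3, -13/3]].
W = A⁻¹Q = [[1, -2, 3], [-1, 5/3, -8/3], [-2, 10/3, -13/3]] · [[5], [-11], [-11]] = [[-6], [6], [1]].

W = [[-6], [6], [1]]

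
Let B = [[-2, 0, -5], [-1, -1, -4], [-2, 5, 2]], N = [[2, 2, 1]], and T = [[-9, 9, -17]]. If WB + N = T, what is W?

W = [[2, 3, 2]]

WB = T − N = [[-11, 7, -18]].
Right-multiplying both sides by B⁻¹ gives W = (T − N)B⁻¹.
B has determinant -1; B⁻¹ = [[-18, 25, 5], [-10, 14, 3], [7, -10, -2]].
W = (T − N)B⁻¹ = [[2, 3, 2]].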